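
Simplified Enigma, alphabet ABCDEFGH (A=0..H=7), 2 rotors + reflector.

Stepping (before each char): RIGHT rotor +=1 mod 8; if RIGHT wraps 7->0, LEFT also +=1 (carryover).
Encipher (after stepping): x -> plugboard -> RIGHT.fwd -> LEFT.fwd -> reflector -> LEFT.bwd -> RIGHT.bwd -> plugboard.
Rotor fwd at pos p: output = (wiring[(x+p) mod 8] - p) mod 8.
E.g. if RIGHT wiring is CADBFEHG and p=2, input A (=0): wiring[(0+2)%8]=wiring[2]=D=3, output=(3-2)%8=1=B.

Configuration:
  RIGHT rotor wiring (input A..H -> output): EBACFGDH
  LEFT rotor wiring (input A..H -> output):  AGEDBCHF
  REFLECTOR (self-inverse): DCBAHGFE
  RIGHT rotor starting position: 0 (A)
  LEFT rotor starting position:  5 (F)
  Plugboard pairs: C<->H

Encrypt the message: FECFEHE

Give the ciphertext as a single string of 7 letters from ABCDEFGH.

Answer: CDAHACH

Derivation:
Char 1 ('F'): step: R->1, L=5; F->plug->F->R->C->L->A->refl->D->L'->D->R'->H->plug->C
Char 2 ('E'): step: R->2, L=5; E->plug->E->R->B->L->C->refl->B->L'->E->R'->D->plug->D
Char 3 ('C'): step: R->3, L=5; C->plug->H->R->F->L->H->refl->E->L'->H->R'->A->plug->A
Char 4 ('F'): step: R->4, L=5; F->plug->F->R->F->L->H->refl->E->L'->H->R'->C->plug->H
Char 5 ('E'): step: R->5, L=5; E->plug->E->R->E->L->B->refl->C->L'->B->R'->A->plug->A
Char 6 ('H'): step: R->6, L=5; H->plug->C->R->G->L->G->refl->F->L'->A->R'->H->plug->C
Char 7 ('E'): step: R->7, L=5; E->plug->E->R->D->L->D->refl->A->L'->C->R'->C->plug->H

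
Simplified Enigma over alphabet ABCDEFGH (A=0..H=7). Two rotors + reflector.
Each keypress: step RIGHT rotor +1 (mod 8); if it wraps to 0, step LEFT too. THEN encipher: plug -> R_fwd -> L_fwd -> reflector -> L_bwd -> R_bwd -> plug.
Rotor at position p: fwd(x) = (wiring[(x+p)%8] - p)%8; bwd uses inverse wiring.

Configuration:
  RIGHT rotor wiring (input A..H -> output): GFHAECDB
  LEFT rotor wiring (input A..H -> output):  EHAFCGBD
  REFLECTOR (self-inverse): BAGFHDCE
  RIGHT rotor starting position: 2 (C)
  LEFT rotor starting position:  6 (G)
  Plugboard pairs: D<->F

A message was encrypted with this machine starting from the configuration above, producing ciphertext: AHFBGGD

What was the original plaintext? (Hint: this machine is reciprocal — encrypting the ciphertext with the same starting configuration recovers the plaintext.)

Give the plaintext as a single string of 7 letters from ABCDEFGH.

Answer: EEEFBDF

Derivation:
Char 1 ('A'): step: R->3, L=6; A->plug->A->R->F->L->H->refl->E->L'->G->R'->E->plug->E
Char 2 ('H'): step: R->4, L=6; H->plug->H->R->E->L->C->refl->G->L'->C->R'->E->plug->E
Char 3 ('F'): step: R->5, L=6; F->plug->D->R->B->L->F->refl->D->L'->A->R'->E->plug->E
Char 4 ('B'): step: R->6, L=6; B->plug->B->R->D->L->B->refl->A->L'->H->R'->D->plug->F
Char 5 ('G'): step: R->7, L=6; G->plug->G->R->D->L->B->refl->A->L'->H->R'->B->plug->B
Char 6 ('G'): step: R->0, L->7 (L advanced); G->plug->G->R->D->L->B->refl->A->L'->C->R'->F->plug->D
Char 7 ('D'): step: R->1, L=7; D->plug->F->R->C->L->A->refl->B->L'->D->R'->D->plug->F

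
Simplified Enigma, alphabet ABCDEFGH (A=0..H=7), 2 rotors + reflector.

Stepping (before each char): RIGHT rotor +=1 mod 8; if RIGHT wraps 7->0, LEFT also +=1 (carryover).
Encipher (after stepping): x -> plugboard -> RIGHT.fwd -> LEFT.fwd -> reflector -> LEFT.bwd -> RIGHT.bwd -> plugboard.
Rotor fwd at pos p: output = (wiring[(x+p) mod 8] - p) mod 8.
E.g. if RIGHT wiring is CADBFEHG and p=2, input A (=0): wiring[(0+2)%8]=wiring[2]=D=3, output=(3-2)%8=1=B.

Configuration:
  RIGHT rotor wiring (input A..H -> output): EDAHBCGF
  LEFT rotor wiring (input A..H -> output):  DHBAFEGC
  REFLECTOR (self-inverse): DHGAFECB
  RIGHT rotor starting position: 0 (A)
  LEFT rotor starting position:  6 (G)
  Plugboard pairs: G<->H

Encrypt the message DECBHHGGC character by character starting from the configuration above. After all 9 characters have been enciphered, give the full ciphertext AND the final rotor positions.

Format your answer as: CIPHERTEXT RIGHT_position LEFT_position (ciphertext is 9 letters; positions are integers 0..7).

Char 1 ('D'): step: R->1, L=6; D->plug->D->R->A->L->A->refl->D->L'->E->R'->G->plug->H
Char 2 ('E'): step: R->2, L=6; E->plug->E->R->E->L->D->refl->A->L'->A->R'->D->plug->D
Char 3 ('C'): step: R->3, L=6; C->plug->C->R->H->L->G->refl->C->L'->F->R'->H->plug->G
Char 4 ('B'): step: R->4, L=6; B->plug->B->R->G->L->H->refl->B->L'->D->R'->H->plug->G
Char 5 ('H'): step: R->5, L=6; H->plug->G->R->C->L->F->refl->E->L'->B->R'->B->plug->B
Char 6 ('H'): step: R->6, L=6; H->plug->G->R->D->L->B->refl->H->L'->G->R'->C->plug->C
Char 7 ('G'): step: R->7, L=6; G->plug->H->R->H->L->G->refl->C->L'->F->R'->B->plug->B
Char 8 ('G'): step: R->0, L->7 (L advanced); G->plug->H->R->F->L->G->refl->C->L'->D->R'->B->plug->B
Char 9 ('C'): step: R->1, L=7; C->plug->C->R->G->L->F->refl->E->L'->B->R'->E->plug->E
Final: ciphertext=HDGGBCBBE, RIGHT=1, LEFT=7

Answer: HDGGBCBBE 1 7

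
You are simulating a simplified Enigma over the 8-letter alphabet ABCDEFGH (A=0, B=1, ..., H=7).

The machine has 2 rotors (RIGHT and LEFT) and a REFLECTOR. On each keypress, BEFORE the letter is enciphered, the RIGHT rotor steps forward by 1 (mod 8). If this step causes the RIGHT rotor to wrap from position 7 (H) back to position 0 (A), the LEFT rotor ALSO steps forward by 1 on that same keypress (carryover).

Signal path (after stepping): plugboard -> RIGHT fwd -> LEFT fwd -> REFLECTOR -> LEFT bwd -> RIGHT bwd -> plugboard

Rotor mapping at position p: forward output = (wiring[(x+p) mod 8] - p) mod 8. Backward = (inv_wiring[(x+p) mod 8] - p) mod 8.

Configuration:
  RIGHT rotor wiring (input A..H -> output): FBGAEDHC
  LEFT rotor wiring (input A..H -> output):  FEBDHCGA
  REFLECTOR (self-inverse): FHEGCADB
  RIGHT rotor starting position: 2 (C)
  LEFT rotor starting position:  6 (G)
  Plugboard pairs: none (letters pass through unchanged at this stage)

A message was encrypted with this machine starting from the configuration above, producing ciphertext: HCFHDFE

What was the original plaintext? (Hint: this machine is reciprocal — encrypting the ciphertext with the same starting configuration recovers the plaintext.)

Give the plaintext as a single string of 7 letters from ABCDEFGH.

Char 1 ('H'): step: R->3, L=6; H->plug->H->R->D->L->G->refl->D->L'->E->R'->D->plug->D
Char 2 ('C'): step: R->4, L=6; C->plug->C->R->D->L->G->refl->D->L'->E->R'->H->plug->H
Char 3 ('F'): step: R->5, L=6; F->plug->F->R->B->L->C->refl->E->L'->H->R'->H->plug->H
Char 4 ('H'): step: R->6, L=6; H->plug->H->R->F->L->F->refl->A->L'->A->R'->E->plug->E
Char 5 ('D'): step: R->7, L=6; D->plug->D->R->H->L->E->refl->C->L'->B->R'->E->plug->E
Char 6 ('F'): step: R->0, L->7 (L advanced); F->plug->F->R->D->L->C->refl->E->L'->E->R'->E->plug->E
Char 7 ('E'): step: R->1, L=7; E->plug->E->R->C->L->F->refl->A->L'->F->R'->B->plug->B

Answer: DHHEEEB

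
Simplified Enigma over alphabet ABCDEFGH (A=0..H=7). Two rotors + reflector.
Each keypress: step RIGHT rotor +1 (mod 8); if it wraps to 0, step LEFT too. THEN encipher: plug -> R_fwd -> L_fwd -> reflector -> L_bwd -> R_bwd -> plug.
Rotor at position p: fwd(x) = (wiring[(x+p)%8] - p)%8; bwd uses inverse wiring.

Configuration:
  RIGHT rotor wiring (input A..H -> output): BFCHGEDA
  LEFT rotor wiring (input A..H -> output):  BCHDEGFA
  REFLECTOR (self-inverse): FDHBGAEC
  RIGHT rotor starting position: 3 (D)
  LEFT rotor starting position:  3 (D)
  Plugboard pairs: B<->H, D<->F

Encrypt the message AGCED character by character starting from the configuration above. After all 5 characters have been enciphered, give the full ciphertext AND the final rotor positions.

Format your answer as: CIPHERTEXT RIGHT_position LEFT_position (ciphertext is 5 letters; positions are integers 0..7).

Char 1 ('A'): step: R->4, L=3; A->plug->A->R->C->L->D->refl->B->L'->B->R'->F->plug->D
Char 2 ('G'): step: R->5, L=3; G->plug->G->R->C->L->D->refl->B->L'->B->R'->H->plug->B
Char 3 ('C'): step: R->6, L=3; C->plug->C->R->D->L->C->refl->H->L'->G->R'->H->plug->B
Char 4 ('E'): step: R->7, L=3; E->plug->E->R->A->L->A->refl->F->L'->E->R'->H->plug->B
Char 5 ('D'): step: R->0, L->4 (L advanced); D->plug->F->R->E->L->F->refl->A->L'->A->R'->H->plug->B
Final: ciphertext=DBBBB, RIGHT=0, LEFT=4

Answer: DBBBB 0 4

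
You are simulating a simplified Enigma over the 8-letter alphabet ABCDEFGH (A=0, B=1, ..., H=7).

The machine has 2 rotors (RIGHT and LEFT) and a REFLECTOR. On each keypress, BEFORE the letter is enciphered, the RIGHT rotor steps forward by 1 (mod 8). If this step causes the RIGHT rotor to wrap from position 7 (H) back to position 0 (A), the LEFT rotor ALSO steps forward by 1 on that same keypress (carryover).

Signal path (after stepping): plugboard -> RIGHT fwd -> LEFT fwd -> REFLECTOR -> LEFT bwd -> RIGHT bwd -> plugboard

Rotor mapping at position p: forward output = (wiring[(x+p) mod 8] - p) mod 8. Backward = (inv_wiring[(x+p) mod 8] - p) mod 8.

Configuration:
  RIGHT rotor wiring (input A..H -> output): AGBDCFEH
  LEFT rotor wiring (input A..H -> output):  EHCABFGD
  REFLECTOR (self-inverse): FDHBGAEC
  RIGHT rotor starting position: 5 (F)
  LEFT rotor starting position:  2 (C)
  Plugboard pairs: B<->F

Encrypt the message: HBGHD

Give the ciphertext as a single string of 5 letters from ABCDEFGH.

Answer: DHACB

Derivation:
Char 1 ('H'): step: R->6, L=2; H->plug->H->R->H->L->F->refl->A->L'->A->R'->D->plug->D
Char 2 ('B'): step: R->7, L=2; B->plug->F->R->D->L->D->refl->B->L'->F->R'->H->plug->H
Char 3 ('G'): step: R->0, L->3 (L advanced); G->plug->G->R->E->L->A->refl->F->L'->A->R'->A->plug->A
Char 4 ('H'): step: R->1, L=3; H->plug->H->R->H->L->H->refl->C->L'->C->R'->C->plug->C
Char 5 ('D'): step: R->2, L=3; D->plug->D->R->D->L->D->refl->B->L'->F->R'->F->plug->B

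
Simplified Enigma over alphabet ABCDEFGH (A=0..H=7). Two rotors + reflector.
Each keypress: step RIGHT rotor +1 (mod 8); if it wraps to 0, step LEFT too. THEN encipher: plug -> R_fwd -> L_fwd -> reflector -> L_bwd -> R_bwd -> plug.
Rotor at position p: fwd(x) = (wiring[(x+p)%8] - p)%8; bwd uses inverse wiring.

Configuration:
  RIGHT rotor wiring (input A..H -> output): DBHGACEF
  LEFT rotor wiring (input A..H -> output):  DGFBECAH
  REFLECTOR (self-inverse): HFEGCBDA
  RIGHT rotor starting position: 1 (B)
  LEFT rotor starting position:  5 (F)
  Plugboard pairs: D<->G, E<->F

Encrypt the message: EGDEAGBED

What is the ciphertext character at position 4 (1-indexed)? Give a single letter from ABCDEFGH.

Char 1 ('E'): step: R->2, L=5; E->plug->F->R->D->L->G->refl->D->L'->B->R'->G->plug->D
Char 2 ('G'): step: R->3, L=5; G->plug->D->R->B->L->D->refl->G->L'->D->R'->A->plug->A
Char 3 ('D'): step: R->4, L=5; D->plug->G->R->D->L->G->refl->D->L'->B->R'->D->plug->G
Char 4 ('E'): step: R->5, L=5; E->plug->F->R->C->L->C->refl->E->L'->G->R'->D->plug->G

G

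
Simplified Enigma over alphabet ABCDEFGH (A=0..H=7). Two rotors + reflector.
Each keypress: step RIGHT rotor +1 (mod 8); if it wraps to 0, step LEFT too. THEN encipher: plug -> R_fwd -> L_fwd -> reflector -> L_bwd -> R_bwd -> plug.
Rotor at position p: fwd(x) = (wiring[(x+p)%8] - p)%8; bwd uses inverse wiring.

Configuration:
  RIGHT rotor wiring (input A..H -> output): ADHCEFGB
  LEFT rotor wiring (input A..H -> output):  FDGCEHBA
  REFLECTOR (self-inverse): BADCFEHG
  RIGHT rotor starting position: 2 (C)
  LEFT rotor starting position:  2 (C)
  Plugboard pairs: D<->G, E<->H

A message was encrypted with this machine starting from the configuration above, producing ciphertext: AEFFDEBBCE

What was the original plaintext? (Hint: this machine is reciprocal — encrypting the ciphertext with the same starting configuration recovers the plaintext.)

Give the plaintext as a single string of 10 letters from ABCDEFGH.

Answer: BCHGADCGEB

Derivation:
Char 1 ('A'): step: R->3, L=2; A->plug->A->R->H->L->B->refl->A->L'->B->R'->B->plug->B
Char 2 ('E'): step: R->4, L=2; E->plug->H->R->G->L->D->refl->C->L'->C->R'->C->plug->C
Char 3 ('F'): step: R->5, L=2; F->plug->F->R->C->L->C->refl->D->L'->G->R'->E->plug->H
Char 4 ('F'): step: R->6, L=2; F->plug->F->R->E->L->H->refl->G->L'->F->R'->D->plug->G
Char 5 ('D'): step: R->7, L=2; D->plug->G->R->G->L->D->refl->C->L'->C->R'->A->plug->A
Char 6 ('E'): step: R->0, L->3 (L advanced); E->plug->H->R->B->L->B->refl->A->L'->G->R'->G->plug->D
Char 7 ('B'): step: R->1, L=3; B->plug->B->R->G->L->A->refl->B->L'->B->R'->C->plug->C
Char 8 ('B'): step: R->2, L=3; B->plug->B->R->A->L->H->refl->G->L'->D->R'->D->plug->G
Char 9 ('C'): step: R->3, L=3; C->plug->C->R->C->L->E->refl->F->L'->E->R'->H->plug->E
Char 10 ('E'): step: R->4, L=3; E->plug->H->R->G->L->A->refl->B->L'->B->R'->B->plug->B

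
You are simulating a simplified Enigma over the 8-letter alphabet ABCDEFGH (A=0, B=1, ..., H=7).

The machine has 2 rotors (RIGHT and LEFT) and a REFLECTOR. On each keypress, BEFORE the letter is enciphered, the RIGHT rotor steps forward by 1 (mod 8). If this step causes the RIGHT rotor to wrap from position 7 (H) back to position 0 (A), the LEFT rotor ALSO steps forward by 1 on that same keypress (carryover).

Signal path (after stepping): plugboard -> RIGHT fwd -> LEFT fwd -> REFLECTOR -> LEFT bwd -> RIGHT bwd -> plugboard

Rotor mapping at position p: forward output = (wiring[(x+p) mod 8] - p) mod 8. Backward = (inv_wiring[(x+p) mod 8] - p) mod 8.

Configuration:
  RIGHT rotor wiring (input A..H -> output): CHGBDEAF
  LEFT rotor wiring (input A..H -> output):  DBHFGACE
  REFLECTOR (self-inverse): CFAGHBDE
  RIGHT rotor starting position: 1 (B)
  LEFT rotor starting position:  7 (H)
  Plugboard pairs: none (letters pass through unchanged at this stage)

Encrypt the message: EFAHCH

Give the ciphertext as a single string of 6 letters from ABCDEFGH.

Answer: GGCCBG

Derivation:
Char 1 ('E'): step: R->2, L=7; E->plug->E->R->G->L->B->refl->F->L'->A->R'->G->plug->G
Char 2 ('F'): step: R->3, L=7; F->plug->F->R->H->L->D->refl->G->L'->E->R'->G->plug->G
Char 3 ('A'): step: R->4, L=7; A->plug->A->R->H->L->D->refl->G->L'->E->R'->C->plug->C
Char 4 ('H'): step: R->5, L=7; H->plug->H->R->G->L->B->refl->F->L'->A->R'->C->plug->C
Char 5 ('C'): step: R->6, L=7; C->plug->C->R->E->L->G->refl->D->L'->H->R'->B->plug->B
Char 6 ('H'): step: R->7, L=7; H->plug->H->R->B->L->E->refl->H->L'->F->R'->G->plug->G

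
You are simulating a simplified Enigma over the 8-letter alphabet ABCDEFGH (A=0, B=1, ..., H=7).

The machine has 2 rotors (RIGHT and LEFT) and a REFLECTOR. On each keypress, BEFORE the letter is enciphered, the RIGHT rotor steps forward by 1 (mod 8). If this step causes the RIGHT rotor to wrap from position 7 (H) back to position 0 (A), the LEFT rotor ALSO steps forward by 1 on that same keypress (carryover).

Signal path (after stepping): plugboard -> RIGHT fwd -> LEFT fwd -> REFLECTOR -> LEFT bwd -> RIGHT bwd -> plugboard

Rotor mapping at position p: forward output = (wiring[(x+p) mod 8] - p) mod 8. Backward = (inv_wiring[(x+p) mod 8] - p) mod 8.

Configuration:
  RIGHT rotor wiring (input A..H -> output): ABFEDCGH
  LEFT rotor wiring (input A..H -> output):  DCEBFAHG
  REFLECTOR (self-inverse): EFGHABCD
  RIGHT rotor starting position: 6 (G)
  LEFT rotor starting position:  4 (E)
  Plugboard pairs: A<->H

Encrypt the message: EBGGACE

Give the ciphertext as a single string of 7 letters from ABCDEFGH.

Char 1 ('E'): step: R->7, L=4; E->plug->E->R->F->L->G->refl->C->L'->D->R'->G->plug->G
Char 2 ('B'): step: R->0, L->5 (L advanced); B->plug->B->R->B->L->C->refl->G->L'->D->R'->E->plug->E
Char 3 ('G'): step: R->1, L=5; G->plug->G->R->G->L->E->refl->A->L'->H->R'->H->plug->A
Char 4 ('G'): step: R->2, L=5; G->plug->G->R->G->L->E->refl->A->L'->H->R'->H->plug->A
Char 5 ('A'): step: R->3, L=5; A->plug->H->R->C->L->B->refl->F->L'->E->R'->E->plug->E
Char 6 ('C'): step: R->4, L=5; C->plug->C->R->C->L->B->refl->F->L'->E->R'->E->plug->E
Char 7 ('E'): step: R->5, L=5; E->plug->E->R->E->L->F->refl->B->L'->C->R'->C->plug->C

Answer: GEAAEEC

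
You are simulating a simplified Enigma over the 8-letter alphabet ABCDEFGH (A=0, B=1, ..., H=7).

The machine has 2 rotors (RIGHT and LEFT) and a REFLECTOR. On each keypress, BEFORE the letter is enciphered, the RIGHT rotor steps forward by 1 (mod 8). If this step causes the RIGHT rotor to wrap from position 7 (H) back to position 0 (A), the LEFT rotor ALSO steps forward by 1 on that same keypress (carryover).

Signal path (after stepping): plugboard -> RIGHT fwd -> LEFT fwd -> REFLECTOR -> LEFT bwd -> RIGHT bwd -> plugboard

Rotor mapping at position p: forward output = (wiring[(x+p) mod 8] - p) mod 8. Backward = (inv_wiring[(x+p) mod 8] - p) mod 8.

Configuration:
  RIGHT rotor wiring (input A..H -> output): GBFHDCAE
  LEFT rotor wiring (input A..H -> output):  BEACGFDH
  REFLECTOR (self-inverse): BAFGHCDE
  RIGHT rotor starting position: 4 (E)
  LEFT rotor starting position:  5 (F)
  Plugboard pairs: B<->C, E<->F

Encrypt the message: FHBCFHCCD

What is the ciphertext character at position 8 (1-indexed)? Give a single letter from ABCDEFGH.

Char 1 ('F'): step: R->5, L=5; F->plug->E->R->E->L->H->refl->E->L'->D->R'->B->plug->C
Char 2 ('H'): step: R->6, L=5; H->plug->H->R->E->L->H->refl->E->L'->D->R'->D->plug->D
Char 3 ('B'): step: R->7, L=5; B->plug->C->R->C->L->C->refl->F->L'->G->R'->D->plug->D
Char 4 ('C'): step: R->0, L->6 (L advanced); C->plug->B->R->B->L->B->refl->A->L'->G->R'->A->plug->A
Char 5 ('F'): step: R->1, L=6; F->plug->E->R->B->L->B->refl->A->L'->G->R'->C->plug->B
Char 6 ('H'): step: R->2, L=6; H->plug->H->R->H->L->H->refl->E->L'->F->R'->B->plug->C
Char 7 ('C'): step: R->3, L=6; C->plug->B->R->A->L->F->refl->C->L'->E->R'->A->plug->A
Char 8 ('C'): step: R->4, L=6; C->plug->B->R->G->L->A->refl->B->L'->B->R'->G->plug->G

G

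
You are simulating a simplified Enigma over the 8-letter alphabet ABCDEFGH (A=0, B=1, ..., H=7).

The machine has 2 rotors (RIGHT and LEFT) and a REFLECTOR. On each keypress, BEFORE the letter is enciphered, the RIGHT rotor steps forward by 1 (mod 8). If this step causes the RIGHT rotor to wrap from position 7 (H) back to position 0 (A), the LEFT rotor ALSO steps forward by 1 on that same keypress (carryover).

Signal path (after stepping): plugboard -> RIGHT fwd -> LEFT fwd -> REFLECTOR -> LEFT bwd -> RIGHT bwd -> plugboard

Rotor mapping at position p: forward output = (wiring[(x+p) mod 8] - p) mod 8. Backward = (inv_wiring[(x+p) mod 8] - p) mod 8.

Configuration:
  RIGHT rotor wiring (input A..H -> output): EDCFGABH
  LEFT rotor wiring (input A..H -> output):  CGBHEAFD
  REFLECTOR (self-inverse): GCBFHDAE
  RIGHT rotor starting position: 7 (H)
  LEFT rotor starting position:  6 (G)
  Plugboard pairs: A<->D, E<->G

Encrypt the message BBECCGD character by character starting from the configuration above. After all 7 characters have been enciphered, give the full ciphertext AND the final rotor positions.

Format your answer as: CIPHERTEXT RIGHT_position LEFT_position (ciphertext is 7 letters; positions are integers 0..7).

Char 1 ('B'): step: R->0, L->7 (L advanced); B->plug->B->R->D->L->C->refl->B->L'->G->R'->E->plug->G
Char 2 ('B'): step: R->1, L=7; B->plug->B->R->B->L->D->refl->F->L'->F->R'->D->plug->A
Char 3 ('E'): step: R->2, L=7; E->plug->G->R->C->L->H->refl->E->L'->A->R'->A->plug->D
Char 4 ('C'): step: R->3, L=7; C->plug->C->R->F->L->F->refl->D->L'->B->R'->F->plug->F
Char 5 ('C'): step: R->4, L=7; C->plug->C->R->F->L->F->refl->D->L'->B->R'->H->plug->H
Char 6 ('G'): step: R->5, L=7; G->plug->E->R->G->L->B->refl->C->L'->D->R'->A->plug->D
Char 7 ('D'): step: R->6, L=7; D->plug->A->R->D->L->C->refl->B->L'->G->R'->C->plug->C
Final: ciphertext=GADFHDC, RIGHT=6, LEFT=7

Answer: GADFHDC 6 7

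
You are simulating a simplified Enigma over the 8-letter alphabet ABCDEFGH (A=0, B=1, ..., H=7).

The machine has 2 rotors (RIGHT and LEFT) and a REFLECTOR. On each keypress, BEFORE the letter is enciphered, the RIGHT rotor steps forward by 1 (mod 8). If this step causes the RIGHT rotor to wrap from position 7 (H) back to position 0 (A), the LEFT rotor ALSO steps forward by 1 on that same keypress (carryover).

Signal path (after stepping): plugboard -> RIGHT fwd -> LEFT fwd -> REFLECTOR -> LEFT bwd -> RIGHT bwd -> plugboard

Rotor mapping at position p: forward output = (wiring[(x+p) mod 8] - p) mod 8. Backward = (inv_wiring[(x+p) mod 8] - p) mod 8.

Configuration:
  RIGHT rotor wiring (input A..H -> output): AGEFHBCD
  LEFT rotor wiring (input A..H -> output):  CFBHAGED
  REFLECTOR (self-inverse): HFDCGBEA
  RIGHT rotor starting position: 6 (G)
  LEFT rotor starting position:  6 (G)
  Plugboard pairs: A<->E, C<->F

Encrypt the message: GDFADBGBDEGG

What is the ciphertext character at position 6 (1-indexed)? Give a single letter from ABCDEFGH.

Char 1 ('G'): step: R->7, L=6; G->plug->G->R->C->L->E->refl->G->L'->A->R'->F->plug->C
Char 2 ('D'): step: R->0, L->7 (L advanced); D->plug->D->R->F->L->B->refl->F->L'->H->R'->E->plug->A
Char 3 ('F'): step: R->1, L=7; F->plug->C->R->E->L->A->refl->H->L'->G->R'->D->plug->D
Char 4 ('A'): step: R->2, L=7; A->plug->E->R->A->L->E->refl->G->L'->C->R'->A->plug->E
Char 5 ('D'): step: R->3, L=7; D->plug->D->R->H->L->F->refl->B->L'->F->R'->F->plug->C
Char 6 ('B'): step: R->4, L=7; B->plug->B->R->F->L->B->refl->F->L'->H->R'->D->plug->D

D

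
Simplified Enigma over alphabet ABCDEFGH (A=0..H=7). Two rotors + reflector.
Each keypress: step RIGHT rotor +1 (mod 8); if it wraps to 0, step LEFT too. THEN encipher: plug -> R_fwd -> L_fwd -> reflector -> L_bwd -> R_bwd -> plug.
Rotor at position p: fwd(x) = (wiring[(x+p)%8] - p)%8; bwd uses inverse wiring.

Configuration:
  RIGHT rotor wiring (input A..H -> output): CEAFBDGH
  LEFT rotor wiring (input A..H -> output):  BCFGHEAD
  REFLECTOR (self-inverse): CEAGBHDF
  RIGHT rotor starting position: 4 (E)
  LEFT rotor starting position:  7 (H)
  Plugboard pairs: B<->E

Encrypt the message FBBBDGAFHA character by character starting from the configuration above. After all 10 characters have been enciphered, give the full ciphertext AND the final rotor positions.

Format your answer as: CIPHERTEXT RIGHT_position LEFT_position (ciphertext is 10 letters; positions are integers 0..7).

Answer: CGGGFFBACH 6 0

Derivation:
Char 1 ('F'): step: R->5, L=7; F->plug->F->R->D->L->G->refl->D->L'->C->R'->C->plug->C
Char 2 ('B'): step: R->6, L=7; B->plug->E->R->C->L->D->refl->G->L'->D->R'->G->plug->G
Char 3 ('B'): step: R->7, L=7; B->plug->E->R->G->L->F->refl->H->L'->E->R'->G->plug->G
Char 4 ('B'): step: R->0, L->0 (L advanced); B->plug->E->R->B->L->C->refl->A->L'->G->R'->G->plug->G
Char 5 ('D'): step: R->1, L=0; D->plug->D->R->A->L->B->refl->E->L'->F->R'->F->plug->F
Char 6 ('G'): step: R->2, L=0; G->plug->G->R->A->L->B->refl->E->L'->F->R'->F->plug->F
Char 7 ('A'): step: R->3, L=0; A->plug->A->R->C->L->F->refl->H->L'->E->R'->E->plug->B
Char 8 ('F'): step: R->4, L=0; F->plug->F->R->A->L->B->refl->E->L'->F->R'->A->plug->A
Char 9 ('H'): step: R->5, L=0; H->plug->H->R->E->L->H->refl->F->L'->C->R'->C->plug->C
Char 10 ('A'): step: R->6, L=0; A->plug->A->R->A->L->B->refl->E->L'->F->R'->H->plug->H
Final: ciphertext=CGGGFFBACH, RIGHT=6, LEFT=0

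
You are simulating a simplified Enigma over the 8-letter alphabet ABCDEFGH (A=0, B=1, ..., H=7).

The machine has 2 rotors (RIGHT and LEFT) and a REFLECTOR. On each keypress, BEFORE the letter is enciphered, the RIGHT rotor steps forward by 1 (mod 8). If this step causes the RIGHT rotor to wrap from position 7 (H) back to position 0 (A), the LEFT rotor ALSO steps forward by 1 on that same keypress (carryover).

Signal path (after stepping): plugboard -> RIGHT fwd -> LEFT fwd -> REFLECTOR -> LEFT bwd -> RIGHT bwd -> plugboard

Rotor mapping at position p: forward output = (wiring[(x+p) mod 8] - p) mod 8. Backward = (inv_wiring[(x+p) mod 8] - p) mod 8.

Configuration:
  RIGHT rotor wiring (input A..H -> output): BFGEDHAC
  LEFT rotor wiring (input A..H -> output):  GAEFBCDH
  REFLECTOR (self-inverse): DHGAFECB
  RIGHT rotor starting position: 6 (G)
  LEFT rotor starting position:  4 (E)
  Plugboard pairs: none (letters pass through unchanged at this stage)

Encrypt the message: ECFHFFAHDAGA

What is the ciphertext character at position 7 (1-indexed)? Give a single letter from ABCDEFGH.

Char 1 ('E'): step: R->7, L=4; E->plug->E->R->F->L->E->refl->F->L'->A->R'->G->plug->G
Char 2 ('C'): step: R->0, L->5 (L advanced); C->plug->C->R->G->L->A->refl->D->L'->E->R'->D->plug->D
Char 3 ('F'): step: R->1, L=5; F->plug->F->R->H->L->E->refl->F->L'->A->R'->H->plug->H
Char 4 ('H'): step: R->2, L=5; H->plug->H->R->D->L->B->refl->H->L'->F->R'->D->plug->D
Char 5 ('F'): step: R->3, L=5; F->plug->F->R->G->L->A->refl->D->L'->E->R'->C->plug->C
Char 6 ('F'): step: R->4, L=5; F->plug->F->R->B->L->G->refl->C->L'->C->R'->G->plug->G
Char 7 ('A'): step: R->5, L=5; A->plug->A->R->C->L->C->refl->G->L'->B->R'->F->plug->F

F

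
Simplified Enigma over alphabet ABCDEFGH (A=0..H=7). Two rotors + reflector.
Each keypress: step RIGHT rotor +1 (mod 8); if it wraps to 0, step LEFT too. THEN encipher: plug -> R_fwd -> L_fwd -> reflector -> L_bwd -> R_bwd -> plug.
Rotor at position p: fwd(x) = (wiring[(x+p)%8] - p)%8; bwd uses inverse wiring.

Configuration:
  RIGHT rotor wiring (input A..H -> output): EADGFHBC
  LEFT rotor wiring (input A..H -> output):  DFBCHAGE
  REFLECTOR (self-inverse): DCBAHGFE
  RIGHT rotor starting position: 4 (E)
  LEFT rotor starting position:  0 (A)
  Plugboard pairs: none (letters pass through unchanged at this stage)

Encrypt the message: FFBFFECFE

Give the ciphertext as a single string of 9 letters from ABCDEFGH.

Answer: GEGHDGHEC

Derivation:
Char 1 ('F'): step: R->5, L=0; F->plug->F->R->G->L->G->refl->F->L'->B->R'->G->plug->G
Char 2 ('F'): step: R->6, L=0; F->plug->F->R->A->L->D->refl->A->L'->F->R'->E->plug->E
Char 3 ('B'): step: R->7, L=0; B->plug->B->R->F->L->A->refl->D->L'->A->R'->G->plug->G
Char 4 ('F'): step: R->0, L->1 (L advanced); F->plug->F->R->H->L->C->refl->B->L'->C->R'->H->plug->H
Char 5 ('F'): step: R->1, L=1; F->plug->F->R->A->L->E->refl->H->L'->E->R'->D->plug->D
Char 6 ('E'): step: R->2, L=1; E->plug->E->R->H->L->C->refl->B->L'->C->R'->G->plug->G
Char 7 ('C'): step: R->3, L=1; C->plug->C->R->E->L->H->refl->E->L'->A->R'->H->plug->H
Char 8 ('F'): step: R->4, L=1; F->plug->F->R->E->L->H->refl->E->L'->A->R'->E->plug->E
Char 9 ('E'): step: R->5, L=1; E->plug->E->R->D->L->G->refl->F->L'->F->R'->C->plug->C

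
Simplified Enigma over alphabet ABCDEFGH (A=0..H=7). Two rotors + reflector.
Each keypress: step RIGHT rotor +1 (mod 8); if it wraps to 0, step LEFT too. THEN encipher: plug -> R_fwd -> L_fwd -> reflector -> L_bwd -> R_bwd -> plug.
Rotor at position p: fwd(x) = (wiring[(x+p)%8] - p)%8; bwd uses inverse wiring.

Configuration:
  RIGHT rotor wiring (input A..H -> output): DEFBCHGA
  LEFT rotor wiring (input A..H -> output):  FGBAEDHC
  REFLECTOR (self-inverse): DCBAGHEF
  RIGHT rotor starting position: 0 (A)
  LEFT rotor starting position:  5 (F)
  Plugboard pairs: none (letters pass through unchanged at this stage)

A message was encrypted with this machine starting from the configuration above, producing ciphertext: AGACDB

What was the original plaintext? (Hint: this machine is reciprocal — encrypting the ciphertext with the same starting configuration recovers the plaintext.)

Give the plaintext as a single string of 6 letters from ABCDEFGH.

Char 1 ('A'): step: R->1, L=5; A->plug->A->R->D->L->A->refl->D->L'->G->R'->E->plug->E
Char 2 ('G'): step: R->2, L=5; G->plug->G->R->B->L->C->refl->B->L'->E->R'->E->plug->E
Char 3 ('A'): step: R->3, L=5; A->plug->A->R->G->L->D->refl->A->L'->D->R'->D->plug->D
Char 4 ('C'): step: R->4, L=5; C->plug->C->R->C->L->F->refl->H->L'->H->R'->E->plug->E
Char 5 ('D'): step: R->5, L=5; D->plug->D->R->G->L->D->refl->A->L'->D->R'->C->plug->C
Char 6 ('B'): step: R->6, L=5; B->plug->B->R->C->L->F->refl->H->L'->H->R'->E->plug->E

Answer: EEDECE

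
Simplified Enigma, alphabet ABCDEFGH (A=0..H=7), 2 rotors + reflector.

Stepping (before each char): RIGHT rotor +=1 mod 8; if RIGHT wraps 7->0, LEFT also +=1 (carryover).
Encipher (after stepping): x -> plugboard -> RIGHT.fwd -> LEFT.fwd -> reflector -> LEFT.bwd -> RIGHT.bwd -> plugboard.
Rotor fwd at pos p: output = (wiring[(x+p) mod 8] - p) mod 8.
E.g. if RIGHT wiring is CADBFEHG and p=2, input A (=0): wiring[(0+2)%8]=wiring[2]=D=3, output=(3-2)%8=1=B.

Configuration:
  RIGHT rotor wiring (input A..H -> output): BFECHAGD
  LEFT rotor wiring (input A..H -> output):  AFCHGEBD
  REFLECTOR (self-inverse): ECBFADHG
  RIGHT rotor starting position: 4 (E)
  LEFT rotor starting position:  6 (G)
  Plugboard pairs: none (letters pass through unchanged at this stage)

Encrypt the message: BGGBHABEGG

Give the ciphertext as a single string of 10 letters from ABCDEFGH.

Char 1 ('B'): step: R->5, L=6; B->plug->B->R->B->L->F->refl->D->L'->A->R'->E->plug->E
Char 2 ('G'): step: R->6, L=6; G->plug->G->R->B->L->F->refl->D->L'->A->R'->A->plug->A
Char 3 ('G'): step: R->7, L=6; G->plug->G->R->B->L->F->refl->D->L'->A->R'->F->plug->F
Char 4 ('B'): step: R->0, L->7 (L advanced); B->plug->B->R->F->L->H->refl->G->L'->C->R'->D->plug->D
Char 5 ('H'): step: R->1, L=7; H->plug->H->R->A->L->E->refl->A->L'->E->R'->A->plug->A
Char 6 ('A'): step: R->2, L=7; A->plug->A->R->C->L->G->refl->H->L'->F->R'->C->plug->C
Char 7 ('B'): step: R->3, L=7; B->plug->B->R->E->L->A->refl->E->L'->A->R'->E->plug->E
Char 8 ('E'): step: R->4, L=7; E->plug->E->R->F->L->H->refl->G->L'->C->R'->C->plug->C
Char 9 ('G'): step: R->5, L=7; G->plug->G->R->F->L->H->refl->G->L'->C->R'->H->plug->H
Char 10 ('G'): step: R->6, L=7; G->plug->G->R->B->L->B->refl->C->L'->H->R'->D->plug->D

Answer: EAFDACECHD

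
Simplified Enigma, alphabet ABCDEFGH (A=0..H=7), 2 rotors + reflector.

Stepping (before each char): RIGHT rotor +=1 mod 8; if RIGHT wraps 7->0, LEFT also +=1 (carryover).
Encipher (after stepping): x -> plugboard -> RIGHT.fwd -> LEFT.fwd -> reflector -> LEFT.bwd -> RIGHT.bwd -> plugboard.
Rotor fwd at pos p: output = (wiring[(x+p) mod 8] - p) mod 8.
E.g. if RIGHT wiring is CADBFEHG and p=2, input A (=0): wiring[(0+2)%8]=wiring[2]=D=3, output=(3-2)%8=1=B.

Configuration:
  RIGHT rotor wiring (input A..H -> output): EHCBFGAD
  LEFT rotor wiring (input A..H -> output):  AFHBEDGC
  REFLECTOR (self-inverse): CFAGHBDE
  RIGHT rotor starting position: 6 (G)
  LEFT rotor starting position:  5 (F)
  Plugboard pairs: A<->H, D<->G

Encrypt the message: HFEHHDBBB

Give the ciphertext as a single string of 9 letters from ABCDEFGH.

Char 1 ('H'): step: R->7, L=5; H->plug->A->R->E->L->A->refl->C->L'->F->R'->B->plug->B
Char 2 ('F'): step: R->0, L->6 (L advanced); F->plug->F->R->G->L->G->refl->D->L'->F->R'->E->plug->E
Char 3 ('E'): step: R->1, L=6; E->plug->E->R->F->L->D->refl->G->L'->G->R'->A->plug->H
Char 4 ('H'): step: R->2, L=6; H->plug->A->R->A->L->A->refl->C->L'->C->R'->G->plug->D
Char 5 ('H'): step: R->3, L=6; H->plug->A->R->G->L->G->refl->D->L'->F->R'->D->plug->G
Char 6 ('D'): step: R->4, L=6; D->plug->G->R->G->L->G->refl->D->L'->F->R'->H->plug->A
Char 7 ('B'): step: R->5, L=6; B->plug->B->R->D->L->H->refl->E->L'->B->R'->A->plug->H
Char 8 ('B'): step: R->6, L=6; B->plug->B->R->F->L->D->refl->G->L'->G->R'->C->plug->C
Char 9 ('B'): step: R->7, L=6; B->plug->B->R->F->L->D->refl->G->L'->G->R'->F->plug->F

Answer: BEHDGAHCF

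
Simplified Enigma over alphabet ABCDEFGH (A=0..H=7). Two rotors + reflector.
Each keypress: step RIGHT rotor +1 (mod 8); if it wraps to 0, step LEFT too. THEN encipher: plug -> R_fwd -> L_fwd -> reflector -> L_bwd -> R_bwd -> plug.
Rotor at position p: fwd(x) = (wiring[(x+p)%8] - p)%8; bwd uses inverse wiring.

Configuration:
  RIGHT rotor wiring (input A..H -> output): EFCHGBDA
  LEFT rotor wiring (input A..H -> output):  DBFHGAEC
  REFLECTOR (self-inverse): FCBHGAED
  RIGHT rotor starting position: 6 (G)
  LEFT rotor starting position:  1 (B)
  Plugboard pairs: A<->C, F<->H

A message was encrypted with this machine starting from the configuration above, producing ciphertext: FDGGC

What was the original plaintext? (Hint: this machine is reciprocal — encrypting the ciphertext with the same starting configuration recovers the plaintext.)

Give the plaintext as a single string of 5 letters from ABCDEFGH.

Char 1 ('F'): step: R->7, L=1; F->plug->H->R->E->L->H->refl->D->L'->F->R'->B->plug->B
Char 2 ('D'): step: R->0, L->2 (L advanced); D->plug->D->R->H->L->H->refl->D->L'->A->R'->H->plug->F
Char 3 ('G'): step: R->1, L=2; G->plug->G->R->H->L->H->refl->D->L'->A->R'->E->plug->E
Char 4 ('G'): step: R->2, L=2; G->plug->G->R->C->L->E->refl->G->L'->D->R'->H->plug->F
Char 5 ('C'): step: R->3, L=2; C->plug->A->R->E->L->C->refl->B->L'->G->R'->C->plug->A

Answer: BFEFA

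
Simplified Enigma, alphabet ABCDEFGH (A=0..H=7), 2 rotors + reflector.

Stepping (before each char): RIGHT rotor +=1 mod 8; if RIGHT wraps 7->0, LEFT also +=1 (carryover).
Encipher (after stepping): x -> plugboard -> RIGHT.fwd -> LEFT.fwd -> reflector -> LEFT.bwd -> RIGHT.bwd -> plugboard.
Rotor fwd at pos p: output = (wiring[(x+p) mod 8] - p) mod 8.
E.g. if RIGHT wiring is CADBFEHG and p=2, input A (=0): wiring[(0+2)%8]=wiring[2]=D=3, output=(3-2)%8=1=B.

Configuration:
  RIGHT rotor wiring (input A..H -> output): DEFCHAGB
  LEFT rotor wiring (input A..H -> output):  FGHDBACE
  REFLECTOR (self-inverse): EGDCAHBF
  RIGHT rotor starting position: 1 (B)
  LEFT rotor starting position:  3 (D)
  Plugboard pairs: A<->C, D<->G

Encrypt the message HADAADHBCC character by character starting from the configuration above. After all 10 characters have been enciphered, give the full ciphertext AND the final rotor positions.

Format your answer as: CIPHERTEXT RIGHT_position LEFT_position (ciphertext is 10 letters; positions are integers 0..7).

Char 1 ('H'): step: R->2, L=3; H->plug->H->R->C->L->F->refl->H->L'->D->R'->A->plug->C
Char 2 ('A'): step: R->3, L=3; A->plug->C->R->F->L->C->refl->D->L'->G->R'->E->plug->E
Char 3 ('D'): step: R->4, L=3; D->plug->G->R->B->L->G->refl->B->L'->E->R'->B->plug->B
Char 4 ('A'): step: R->5, L=3; A->plug->C->R->E->L->B->refl->G->L'->B->R'->B->plug->B
Char 5 ('A'): step: R->6, L=3; A->plug->C->R->F->L->C->refl->D->L'->G->R'->D->plug->G
Char 6 ('D'): step: R->7, L=3; D->plug->G->R->B->L->G->refl->B->L'->E->R'->B->plug->B
Char 7 ('H'): step: R->0, L->4 (L advanced); H->plug->H->R->B->L->E->refl->A->L'->D->R'->A->plug->C
Char 8 ('B'): step: R->1, L=4; B->plug->B->R->E->L->B->refl->G->L'->C->R'->H->plug->H
Char 9 ('C'): step: R->2, L=4; C->plug->A->R->D->L->A->refl->E->L'->B->R'->G->plug->D
Char 10 ('C'): step: R->3, L=4; C->plug->A->R->H->L->H->refl->F->L'->A->R'->F->plug->F
Final: ciphertext=CEBBGBCHDF, RIGHT=3, LEFT=4

Answer: CEBBGBCHDF 3 4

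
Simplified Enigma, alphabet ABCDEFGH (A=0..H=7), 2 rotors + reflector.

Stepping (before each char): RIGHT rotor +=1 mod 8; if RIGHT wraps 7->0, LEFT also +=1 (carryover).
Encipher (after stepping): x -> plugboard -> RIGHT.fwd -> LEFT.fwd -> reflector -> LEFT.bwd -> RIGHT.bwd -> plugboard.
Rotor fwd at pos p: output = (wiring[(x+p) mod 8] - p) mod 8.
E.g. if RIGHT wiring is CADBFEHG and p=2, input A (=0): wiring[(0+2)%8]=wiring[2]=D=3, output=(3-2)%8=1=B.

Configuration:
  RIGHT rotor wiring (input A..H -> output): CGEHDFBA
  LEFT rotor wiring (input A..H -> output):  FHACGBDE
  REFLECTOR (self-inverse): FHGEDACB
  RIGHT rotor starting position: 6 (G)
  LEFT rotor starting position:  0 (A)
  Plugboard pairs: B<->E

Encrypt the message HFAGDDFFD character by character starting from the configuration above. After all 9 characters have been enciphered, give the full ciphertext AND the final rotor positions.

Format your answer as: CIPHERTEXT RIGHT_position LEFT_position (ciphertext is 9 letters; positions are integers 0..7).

Char 1 ('H'): step: R->7, L=0; H->plug->H->R->C->L->A->refl->F->L'->A->R'->E->plug->B
Char 2 ('F'): step: R->0, L->1 (L advanced); F->plug->F->R->F->L->C->refl->G->L'->A->R'->H->plug->H
Char 3 ('A'): step: R->1, L=1; A->plug->A->R->F->L->C->refl->G->L'->A->R'->F->plug->F
Char 4 ('G'): step: R->2, L=1; G->plug->G->R->A->L->G->refl->C->L'->F->R'->B->plug->E
Char 5 ('D'): step: R->3, L=1; D->plug->D->R->G->L->D->refl->E->L'->H->R'->F->plug->F
Char 6 ('D'): step: R->4, L=1; D->plug->D->R->E->L->A->refl->F->L'->D->R'->H->plug->H
Char 7 ('F'): step: R->5, L=1; F->plug->F->R->H->L->E->refl->D->L'->G->R'->H->plug->H
Char 8 ('F'): step: R->6, L=1; F->plug->F->R->B->L->H->refl->B->L'->C->R'->B->plug->E
Char 9 ('D'): step: R->7, L=1; D->plug->D->R->F->L->C->refl->G->L'->A->R'->E->plug->B
Final: ciphertext=BHFEFHHEB, RIGHT=7, LEFT=1

Answer: BHFEFHHEB 7 1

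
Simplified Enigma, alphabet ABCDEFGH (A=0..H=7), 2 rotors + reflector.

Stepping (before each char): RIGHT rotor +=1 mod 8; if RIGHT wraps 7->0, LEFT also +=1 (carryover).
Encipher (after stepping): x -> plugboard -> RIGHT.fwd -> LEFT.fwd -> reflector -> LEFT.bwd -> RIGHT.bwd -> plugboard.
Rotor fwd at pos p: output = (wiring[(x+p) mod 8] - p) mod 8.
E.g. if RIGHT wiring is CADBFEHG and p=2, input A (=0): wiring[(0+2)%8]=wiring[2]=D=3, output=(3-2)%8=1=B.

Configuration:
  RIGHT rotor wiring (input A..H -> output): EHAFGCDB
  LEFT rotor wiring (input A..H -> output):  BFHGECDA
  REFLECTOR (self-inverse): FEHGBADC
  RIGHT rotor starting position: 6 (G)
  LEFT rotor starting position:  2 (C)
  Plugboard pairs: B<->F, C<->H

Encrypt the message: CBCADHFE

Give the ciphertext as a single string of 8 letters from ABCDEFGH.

Answer: DEHGCCEH

Derivation:
Char 1 ('C'): step: R->7, L=2; C->plug->H->R->E->L->B->refl->E->L'->B->R'->D->plug->D
Char 2 ('B'): step: R->0, L->3 (L advanced); B->plug->F->R->C->L->H->refl->C->L'->G->R'->E->plug->E
Char 3 ('C'): step: R->1, L=3; C->plug->H->R->D->L->A->refl->F->L'->E->R'->C->plug->H
Char 4 ('A'): step: R->2, L=3; A->plug->A->R->G->L->C->refl->H->L'->C->R'->G->plug->G
Char 5 ('D'): step: R->3, L=3; D->plug->D->R->A->L->D->refl->G->L'->F->R'->H->plug->C
Char 6 ('H'): step: R->4, L=3; H->plug->C->R->H->L->E->refl->B->L'->B->R'->H->plug->C
Char 7 ('F'): step: R->5, L=3; F->plug->B->R->G->L->C->refl->H->L'->C->R'->E->plug->E
Char 8 ('E'): step: R->6, L=3; E->plug->E->R->C->L->H->refl->C->L'->G->R'->C->plug->H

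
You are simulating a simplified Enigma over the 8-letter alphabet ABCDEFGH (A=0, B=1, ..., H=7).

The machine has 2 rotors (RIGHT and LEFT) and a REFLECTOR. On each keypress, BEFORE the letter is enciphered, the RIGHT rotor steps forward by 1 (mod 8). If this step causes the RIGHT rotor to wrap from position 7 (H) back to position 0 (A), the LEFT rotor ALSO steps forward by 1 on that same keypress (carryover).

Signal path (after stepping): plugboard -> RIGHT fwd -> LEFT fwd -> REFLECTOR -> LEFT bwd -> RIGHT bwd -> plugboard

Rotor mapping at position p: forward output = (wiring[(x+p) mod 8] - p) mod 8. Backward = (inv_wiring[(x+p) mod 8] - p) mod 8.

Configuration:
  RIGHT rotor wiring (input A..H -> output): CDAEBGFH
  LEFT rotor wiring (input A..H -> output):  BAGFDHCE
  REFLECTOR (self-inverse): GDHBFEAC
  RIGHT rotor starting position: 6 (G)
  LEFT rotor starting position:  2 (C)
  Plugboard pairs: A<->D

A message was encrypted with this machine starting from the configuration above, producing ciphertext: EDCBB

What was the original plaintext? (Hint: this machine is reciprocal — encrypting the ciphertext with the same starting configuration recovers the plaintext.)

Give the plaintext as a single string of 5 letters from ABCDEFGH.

Answer: HFADA

Derivation:
Char 1 ('E'): step: R->7, L=2; E->plug->E->R->F->L->C->refl->H->L'->G->R'->H->plug->H
Char 2 ('D'): step: R->0, L->3 (L advanced); D->plug->A->R->C->L->E->refl->F->L'->G->R'->F->plug->F
Char 3 ('C'): step: R->1, L=3; C->plug->C->R->D->L->H->refl->C->L'->A->R'->D->plug->A
Char 4 ('B'): step: R->2, L=3; B->plug->B->R->C->L->E->refl->F->L'->G->R'->A->plug->D
Char 5 ('B'): step: R->3, L=3; B->plug->B->R->G->L->F->refl->E->L'->C->R'->D->plug->A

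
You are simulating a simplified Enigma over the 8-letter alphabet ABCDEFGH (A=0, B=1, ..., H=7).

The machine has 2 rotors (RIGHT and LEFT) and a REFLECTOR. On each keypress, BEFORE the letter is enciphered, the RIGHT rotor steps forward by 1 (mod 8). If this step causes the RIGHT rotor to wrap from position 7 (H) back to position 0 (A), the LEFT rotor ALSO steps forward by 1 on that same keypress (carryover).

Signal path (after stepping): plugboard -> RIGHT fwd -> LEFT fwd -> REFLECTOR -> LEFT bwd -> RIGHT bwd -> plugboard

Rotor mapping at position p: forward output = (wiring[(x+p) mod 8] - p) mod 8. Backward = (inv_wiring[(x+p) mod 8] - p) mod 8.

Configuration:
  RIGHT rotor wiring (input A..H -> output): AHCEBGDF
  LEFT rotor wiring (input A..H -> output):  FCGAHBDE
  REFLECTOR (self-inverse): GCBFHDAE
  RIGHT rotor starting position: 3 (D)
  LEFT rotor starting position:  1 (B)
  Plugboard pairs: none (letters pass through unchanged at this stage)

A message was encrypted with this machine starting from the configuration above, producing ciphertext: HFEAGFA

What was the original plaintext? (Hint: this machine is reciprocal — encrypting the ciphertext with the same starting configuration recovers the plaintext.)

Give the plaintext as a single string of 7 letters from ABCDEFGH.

Answer: ACGBAAF

Derivation:
Char 1 ('H'): step: R->4, L=1; H->plug->H->R->A->L->B->refl->C->L'->F->R'->A->plug->A
Char 2 ('F'): step: R->5, L=1; F->plug->F->R->F->L->C->refl->B->L'->A->R'->C->plug->C
Char 3 ('E'): step: R->6, L=1; E->plug->E->R->E->L->A->refl->G->L'->D->R'->G->plug->G
Char 4 ('A'): step: R->7, L=1; A->plug->A->R->G->L->D->refl->F->L'->B->R'->B->plug->B
Char 5 ('G'): step: R->0, L->2 (L advanced); G->plug->G->R->D->L->H->refl->E->L'->A->R'->A->plug->A
Char 6 ('F'): step: R->1, L=2; F->plug->F->R->C->L->F->refl->D->L'->G->R'->A->plug->A
Char 7 ('A'): step: R->2, L=2; A->plug->A->R->A->L->E->refl->H->L'->D->R'->F->plug->F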